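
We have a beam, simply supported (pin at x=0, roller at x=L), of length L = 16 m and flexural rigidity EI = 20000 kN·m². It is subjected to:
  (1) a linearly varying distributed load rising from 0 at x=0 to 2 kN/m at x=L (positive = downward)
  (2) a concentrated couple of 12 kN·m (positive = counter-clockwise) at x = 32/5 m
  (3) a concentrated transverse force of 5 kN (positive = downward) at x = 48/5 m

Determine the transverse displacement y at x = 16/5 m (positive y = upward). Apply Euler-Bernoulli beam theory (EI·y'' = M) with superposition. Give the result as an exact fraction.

y(16/5) = -335504/9765625 m

Load 1 — triangular load w₀=2 kN/m (0→w₀ over full span):
  y_1 = -w₀x(7L⁴-10L²x²+3x⁴)/(360LEI) = -2·(16/5)·(7·16⁴-10·16²·(16/5)²+3·(16/5)⁴)/(360·16·20000) = -704512/29296875 m
Load 2 — applied couple M₀=12 kN·m at a=32/5 m (b=L-a=48/5):
  y_2 = (M₀x³/(6L)+C₁x)/EI  [x≤a] with C₁=M₀(3b²-L²)/(6L)=64/25 = (12·(16/5)³/(6·16)+(64/25)·(16/5))/20000 = 48/78125 m
Load 3 — point force P=5 kN at a=48/5 m (b=L-a=32/5):
  y_3 = -Pbx(L²-b²-x²)/(6LEI)  [x≤a] = -5·(32/5)·(16/5)·(16²-(32/5)²-(16/5)²)/(6·16·20000) = -512/46875 m
Superposition: y = Σ y_i = -335504/9765625 m ≈ -0.034356 m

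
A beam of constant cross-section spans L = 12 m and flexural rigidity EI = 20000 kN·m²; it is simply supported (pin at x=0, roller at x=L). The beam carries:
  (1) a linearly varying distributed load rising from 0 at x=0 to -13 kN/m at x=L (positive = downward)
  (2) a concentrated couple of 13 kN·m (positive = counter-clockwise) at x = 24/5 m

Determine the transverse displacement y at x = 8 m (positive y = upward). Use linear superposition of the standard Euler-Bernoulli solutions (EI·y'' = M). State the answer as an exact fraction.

Load 1 — triangular load w₀=-13 kN/m (0→w₀ over full span):
  y_1 = -w₀x(7L⁴-10L²x²+3x⁴)/(360LEI) = -(-13)·8·(7·12⁴-10·12²·8²+3·8⁴)/(360·12·20000) = 442/5625 m
Load 2 — applied couple M₀=13 kN·m at a=24/5 m (b=L-a=36/5):
  y_2 = (M₀x³/(6L)-M₀(x-a)²/2+C₁x)/EI  [x>a] with C₁=M₀(3b²-L²)/(6L)=52/25 = (13·8³/(6·12)-13·(8-(24/5))²/2+(52/25)·8)/20000 = 299/140625 m
Superposition: y = Σ y_i = 1261/15625 m ≈ 0.080704 m

y(8) = 1261/15625 m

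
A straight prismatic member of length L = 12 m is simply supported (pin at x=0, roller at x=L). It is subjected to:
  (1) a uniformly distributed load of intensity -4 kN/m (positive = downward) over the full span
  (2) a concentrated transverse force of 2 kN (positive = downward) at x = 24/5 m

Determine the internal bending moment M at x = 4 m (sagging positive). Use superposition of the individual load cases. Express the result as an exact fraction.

M(4) = -296/5 kN·m

Load 1 — uniform load w=-4 kN/m over full span:
  M_1 = wx(L-x)/2 = (-4)·4·(12-4)/2 = -64 kN·m
Load 2 — point force P=2 kN at a=24/5 m (b=L-a=36/5):
  M_2 = Pbx/L  [x≤a] = 2·(36/5)·4/12 = 24/5 kN·m
Superposition: M = Σ M_i = -296/5 kN·m ≈ -59.200000 kN·m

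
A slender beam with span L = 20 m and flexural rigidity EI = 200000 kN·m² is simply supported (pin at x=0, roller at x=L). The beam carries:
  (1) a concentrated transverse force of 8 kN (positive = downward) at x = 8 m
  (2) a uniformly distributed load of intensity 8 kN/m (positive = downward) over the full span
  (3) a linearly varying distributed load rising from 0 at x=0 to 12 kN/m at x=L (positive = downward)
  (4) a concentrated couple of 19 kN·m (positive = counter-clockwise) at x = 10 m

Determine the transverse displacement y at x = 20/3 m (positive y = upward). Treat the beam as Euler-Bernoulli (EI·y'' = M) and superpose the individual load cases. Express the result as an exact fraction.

y(20/3) = -3184213/24300000 m

Load 1 — point force P=8 kN at a=8 m (b=L-a=12):
  y_1 = -Pbx(L²-b²-x²)/(6LEI)  [x≤a] = -8·12·(20/3)·(20²-12²-(20/3)²)/(6·20·200000) = -476/84375 m
Load 2 — uniform load w=8 kN/m over full span:
  y_2 = -wx(L³-2Lx²+x³)/(24EI) = -8·(20/3)·(20³-2·20·(20/3)²+(20/3)³)/(24·200000) = -88/1215 m
Load 3 — triangular load w₀=12 kN/m (0→w₀ over full span):
  y_3 = -w₀x(7L⁴-10L²x²+3x⁴)/(360LEI) = -12·(20/3)·(7·20⁴-10·20²·(20/3)²+3·(20/3)⁴)/(360·20·200000) = -64/1215 m
Load 4 — applied couple M₀=19 kN·m at a=10 m (b=L-a=10):
  y_4 = (M₀x³/(6L)+C₁x)/EI  [x≤a] with C₁=M₀(3b²-L²)/(6L)=-95/6 = (19·(20/3)³/(6·20)+(-95/6)·(20/3))/200000 = -19/64800 m
Superposition: y = Σ y_i = -3184213/24300000 m ≈ -0.131038 m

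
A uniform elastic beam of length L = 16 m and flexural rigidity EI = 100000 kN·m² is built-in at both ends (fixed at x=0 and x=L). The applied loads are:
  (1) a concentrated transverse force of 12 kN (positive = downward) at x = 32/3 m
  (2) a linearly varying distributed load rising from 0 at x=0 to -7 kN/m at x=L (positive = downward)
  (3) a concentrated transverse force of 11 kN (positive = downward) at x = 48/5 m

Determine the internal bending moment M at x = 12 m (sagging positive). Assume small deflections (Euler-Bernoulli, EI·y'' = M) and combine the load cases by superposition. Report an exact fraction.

Load 1 — point force P=12 kN at a=32/3 m (b=L-a=16/3):
  M_1 = Pa²(a+3b)(L-x)/L³ - Pa²b/L²  [x>a] = 12·(32/3)²·((32/3)+3·(16/3))·(16-12)/16³ - 12·(32/3)²·(16/3)/16² = 64/9 kN·m
Load 2 — triangular load w₀=-7 kN/m (0→w₀ over full span):
  M_2 = 3w₀Lx/20 - w₀L²/30 - w₀x³/(6L) = 3·(-7)·16·12/20 - (-7)·16²/30 - (-7)·12³/(6·16) = -238/15 kN·m
Load 3 — point force P=11 kN at a=48/5 m (b=L-a=32/5):
  M_3 = Pa²(a+3b)(L-x)/L³ - Pa²b/L²  [x>a] = 11·(48/5)²·((48/5)+3·(32/5))·(16-12)/16³ - 11·(48/5)²·(32/5)/16² = 396/125 kN·m
Superposition: M = Σ M_i = -6286/1125 kN·m ≈ -5.587556 kN·m

M(12) = -6286/1125 kN·m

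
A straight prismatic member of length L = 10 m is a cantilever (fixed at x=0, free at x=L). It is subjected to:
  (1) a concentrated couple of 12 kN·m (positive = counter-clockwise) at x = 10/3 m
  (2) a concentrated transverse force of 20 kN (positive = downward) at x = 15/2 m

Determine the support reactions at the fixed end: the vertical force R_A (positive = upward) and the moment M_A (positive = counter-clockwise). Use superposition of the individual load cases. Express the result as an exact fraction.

R_A = 20 kN, M_A = 138 kN·m

Load 1 — applied couple M₀=12 kN·m at a=10/3 m (b=L-a=20/3):
  R_A = 0 kN
  M_A = -M₀ = -12 kN·m
Load 2 — point force P=20 kN at a=15/2 m (b=L-a=5/2):
  R_A = P = 20 kN
  M_A = Pa = 20·(15/2) = 150 kN·m
Superposition: R_A = 20 kN, M_A = 138 kN·m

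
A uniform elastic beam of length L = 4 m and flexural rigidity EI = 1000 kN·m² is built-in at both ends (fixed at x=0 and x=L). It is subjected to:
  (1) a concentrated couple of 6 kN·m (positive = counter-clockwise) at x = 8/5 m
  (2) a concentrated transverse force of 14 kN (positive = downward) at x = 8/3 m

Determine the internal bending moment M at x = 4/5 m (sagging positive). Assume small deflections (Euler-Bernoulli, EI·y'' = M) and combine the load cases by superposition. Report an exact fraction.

Load 1 — applied couple M₀=6 kN·m at a=8/5 m (b=L-a=12/5):
  M_1 = R_Ax - M_A  [x≤a] with R_A=54/25, M_A=18/25 = (54/25)·(4/5) - (18/25) = 126/125 kN·m
Load 2 — point force P=14 kN at a=8/3 m (b=L-a=4/3):
  M_2 = Pb²(3a+b)x/L³ - Pab²/L²  [x≤a] = 14·(4/3)²·(3·(8/3)+(4/3))·(4/5)/4³ - 14·(8/3)·(4/3)²/4² = -56/45 kN·m
Superposition: M = Σ M_i = -266/1125 kN·m ≈ -0.236444 kN·m

M(4/5) = -266/1125 kN·m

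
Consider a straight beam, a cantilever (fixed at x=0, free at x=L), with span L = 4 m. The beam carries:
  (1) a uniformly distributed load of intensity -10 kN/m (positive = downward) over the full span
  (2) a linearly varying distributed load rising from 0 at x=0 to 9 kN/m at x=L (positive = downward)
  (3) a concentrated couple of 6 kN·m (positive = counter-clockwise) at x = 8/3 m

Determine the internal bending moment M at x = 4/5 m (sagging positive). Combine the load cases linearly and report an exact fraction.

Load 1 — uniform load w=-10 kN/m over full span:
  M_1 = -w(L-x)²/2 = -(-10)·(4-(4/5))²/2 = 256/5 kN·m
Load 2 — triangular load w₀=9 kN/m (0→w₀ over full span):
  M_2 = w₀Lx/2 - w₀L²/3 - w₀x³/(6L) = 9·4·(4/5)/2 - 9·4²/3 - 9·(4/5)³/(6·4) = -4224/125 kN·m
Load 3 — applied couple M₀=6 kN·m at a=8/3 m (b=L-a=4/3):
  M_3 = M₀  [x≤a] = 6 = 6 kN·m
Superposition: M = Σ M_i = 2926/125 kN·m ≈ 23.408000 kN·m

M(4/5) = 2926/125 kN·m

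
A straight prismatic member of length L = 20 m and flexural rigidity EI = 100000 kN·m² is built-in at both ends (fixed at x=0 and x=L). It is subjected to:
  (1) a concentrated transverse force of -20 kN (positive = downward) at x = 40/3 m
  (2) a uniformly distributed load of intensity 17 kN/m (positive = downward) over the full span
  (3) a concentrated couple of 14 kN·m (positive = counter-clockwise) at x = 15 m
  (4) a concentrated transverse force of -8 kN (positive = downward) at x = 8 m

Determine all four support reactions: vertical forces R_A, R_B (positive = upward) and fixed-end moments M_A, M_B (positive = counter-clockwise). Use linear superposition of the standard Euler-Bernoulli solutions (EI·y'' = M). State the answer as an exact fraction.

R_A = 8662589/54000 kN, M_A = 2799209/5400 kN·m, R_B = 8185411/54000 kN, M_B = -2671231/5400 kN·m

Load 1 — point force P=-20 kN at a=40/3 m (b=L-a=20/3):
  R_A = Pb²(3a+b)/L³ = (-20)·(20/3)²·(3·(40/3)+(20/3))/20³ = -140/27 kN
  M_A = Pab²/L² = (-20)·(40/3)·(20/3)²/20² = -800/27 kN·m
  R_B = Pa²(a+3b)/L³ = (-20)·(40/3)²·((40/3)+3·(20/3))/20³ = -400/27 kN
  M_B = -Pa²b/L² = -(-20)·(40/3)²·(20/3)/20² = 1600/27 kN·m
Load 2 — uniform load w=17 kN/m over full span:
  R_A = wL/2 = 17·20/2 = 170 kN
  M_A = wL²/12 = 17·20²/12 = 1700/3 kN·m
  R_B = wL/2 = 17·20/2 = 170 kN
  M_B = -wL²/12 = -17·20²/12 = -1700/3 kN·m
Load 3 — applied couple M₀=14 kN·m at a=15 m (b=L-a=5):
  R_A = 6M₀ab/L³ = 6·14·15·5/20³ = 63/80 kN
  M_A = M₀b(2a-b)/L² = 14·5·(2·15-5)/20² = 35/8 kN·m
  R_B = -6M₀ab/L³ = -6·14·15·5/20³ = -63/80 kN
  M_B = M₀a(2b-a)/L² = 14·15·(2·5-15)/20² = -21/8 kN·m
Load 4 — point force P=-8 kN at a=8 m (b=L-a=12):
  R_A = Pb²(3a+b)/L³ = (-8)·12²·(3·8+12)/20³ = -648/125 kN
  M_A = Pab²/L² = (-8)·8·12²/20² = -576/25 kN·m
  R_B = Pa²(a+3b)/L³ = (-8)·8²·(8+3·12)/20³ = -352/125 kN
  M_B = -Pa²b/L² = -(-8)·8²·12/20² = 384/25 kN·m
Superposition: R_A = 8662589/54000 kN, M_A = 2799209/5400 kN·m, R_B = 8185411/54000 kN, M_B = -2671231/5400 kN·m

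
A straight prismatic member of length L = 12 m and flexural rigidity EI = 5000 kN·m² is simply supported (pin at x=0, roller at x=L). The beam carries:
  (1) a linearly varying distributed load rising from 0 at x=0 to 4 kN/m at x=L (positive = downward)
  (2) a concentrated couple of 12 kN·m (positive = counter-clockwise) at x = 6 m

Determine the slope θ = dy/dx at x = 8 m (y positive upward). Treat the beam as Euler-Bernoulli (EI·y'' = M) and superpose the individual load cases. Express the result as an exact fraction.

θ(8) = 1501/112500 rad

Load 1 — triangular load w₀=4 kN/m (0→w₀ over full span):
  θ_1 = -w₀(7L⁴-30L²x²+15x⁴)/(360LEI) = -4·(7·12⁴-30·12²·8²+15·8⁴)/(360·12·5000) = 364/28125 rad
Load 2 — applied couple M₀=12 kN·m at a=6 m (b=L-a=6):
  θ_2 = (M₀x²/(2L)-M₀(x-a)+C₁)/EI  [x>a] with C₁=M₀(3b²-L²)/(6L)=-6 = (12·8²/(2·12)-12·(8-6)+(-6))/5000 = 1/2500 rad
Superposition: θ = Σ θ_i = 1501/112500 rad ≈ 0.013342 rad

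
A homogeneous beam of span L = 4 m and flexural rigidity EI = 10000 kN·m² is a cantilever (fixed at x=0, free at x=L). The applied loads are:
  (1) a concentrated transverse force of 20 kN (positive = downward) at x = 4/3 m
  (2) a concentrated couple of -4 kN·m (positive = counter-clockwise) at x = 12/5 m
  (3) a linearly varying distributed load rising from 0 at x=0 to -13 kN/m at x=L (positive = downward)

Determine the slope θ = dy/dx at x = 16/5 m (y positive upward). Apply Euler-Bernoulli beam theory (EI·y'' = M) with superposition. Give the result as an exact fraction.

θ(16/5) = 26567/3515625 rad

Load 1 — point force P=20 kN at a=4/3 m (b=L-a=8/3):
  θ_1 = -Pa²/(2EI)  [x>a] = -20·(4/3)²/(2·10000) = -2/1125 rad
Load 2 — applied couple M₀=-4 kN·m at a=12/5 m (b=L-a=8/5):
  θ_2 = M₀a/EI  [x>a] = (-4)·(12/5)/10000 = -3/3125 rad
Load 3 — triangular load w₀=-13 kN/m (0→w₀ over full span):
  θ_3 = (w₀Lx²/4-w₀L²x/3-w₀x⁴/(24L))/EI = ((-13)·4·(16/5)²/4-(-13)·4²·(16/5)/3-(-13)·(16/5)⁴/(24·4))/10000 = 12064/1171875 rad
Superposition: θ = Σ θ_i = 26567/3515625 rad ≈ 0.007557 rad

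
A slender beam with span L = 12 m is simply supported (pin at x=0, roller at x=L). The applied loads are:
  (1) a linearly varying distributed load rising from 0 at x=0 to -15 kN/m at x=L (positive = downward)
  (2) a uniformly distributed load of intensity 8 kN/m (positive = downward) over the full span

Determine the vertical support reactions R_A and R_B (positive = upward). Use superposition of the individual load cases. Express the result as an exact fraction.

R_A = 18 kN, R_B = -12 kN

Load 1 — triangular load w₀=-15 kN/m (0→w₀ over full span):
  R_A = w₀L/6 = (-15)·12/6 = -30 kN
  R_B = w₀L/3 = (-15)·12/3 = -60 kN
Load 2 — uniform load w=8 kN/m over full span:
  R_A = wL/2 = 8·12/2 = 48 kN
  R_B = wL/2 = 8·12/2 = 48 kN
Superposition: R_A = 18 kN, R_B = -12 kN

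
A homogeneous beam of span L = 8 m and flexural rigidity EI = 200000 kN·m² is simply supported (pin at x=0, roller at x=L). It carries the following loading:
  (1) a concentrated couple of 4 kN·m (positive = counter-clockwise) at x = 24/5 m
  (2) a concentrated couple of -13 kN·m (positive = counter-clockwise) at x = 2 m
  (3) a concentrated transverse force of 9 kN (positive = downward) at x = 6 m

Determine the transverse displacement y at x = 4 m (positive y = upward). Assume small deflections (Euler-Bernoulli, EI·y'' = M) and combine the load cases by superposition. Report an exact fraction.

y(4) = -2769/5000000 m

Load 1 — applied couple M₀=4 kN·m at a=24/5 m (b=L-a=16/5):
  y_1 = (M₀x³/(6L)+C₁x)/EI  [x≤a] with C₁=M₀(3b²-L²)/(6L)=-208/75 = (4·4³/(6·8)+(-208/75)·4)/200000 = -9/312500 m
Load 2 — applied couple M₀=-13 kN·m at a=2 m (b=L-a=6):
  y_2 = (M₀x³/(6L)-M₀(x-a)²/2+C₁x)/EI  [x>a] with C₁=M₀(3b²-L²)/(6L)=-143/12 = ((-13)·4³/(6·8)-(-13)·(4-2)²/2+(-143/12)·4)/200000 = -39/200000 m
Load 3 — point force P=9 kN at a=6 m (b=L-a=2):
  y_3 = -Pbx(L²-b²-x²)/(6LEI)  [x≤a] = -9·2·4·(8²-2²-4²)/(6·8·200000) = -33/100000 m
Superposition: y = Σ y_i = -2769/5000000 m ≈ -0.000554 m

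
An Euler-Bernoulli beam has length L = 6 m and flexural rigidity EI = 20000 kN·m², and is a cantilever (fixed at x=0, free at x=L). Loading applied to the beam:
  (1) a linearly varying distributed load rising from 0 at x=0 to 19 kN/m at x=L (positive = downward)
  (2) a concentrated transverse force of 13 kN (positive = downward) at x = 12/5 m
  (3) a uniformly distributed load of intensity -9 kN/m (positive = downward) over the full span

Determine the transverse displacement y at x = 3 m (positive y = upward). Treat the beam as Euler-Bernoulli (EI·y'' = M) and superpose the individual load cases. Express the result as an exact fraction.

y(3) = -683811/40000000 m

Load 1 — triangular load w₀=19 kN/m (0→w₀ over full span):
  y_1 = (w₀Lx³/12-w₀L²x²/6-w₀x⁵/(120L))/EI = (19·6·3³/12-19·6²·3²/6-19·3⁵/(120·6))/20000 = -62073/1600000 m
Load 2 — point force P=13 kN at a=12/5 m (b=L-a=18/5):
  y_2 = -Pa²(3x-a)/(6EI)  [x>a] = -13·(12/5)²·(3·3-(12/5))/(6·20000) = -1287/312500 m
Load 3 — uniform load w=-9 kN/m over full span:
  y_3 = -wx²(x²-4Lx+6L²)/(24EI) = -(-9)·3²·(3²-4·6·3+6·6²)/(24·20000) = 4131/160000 m
Superposition: y = Σ y_i = -683811/40000000 m ≈ -0.017095 m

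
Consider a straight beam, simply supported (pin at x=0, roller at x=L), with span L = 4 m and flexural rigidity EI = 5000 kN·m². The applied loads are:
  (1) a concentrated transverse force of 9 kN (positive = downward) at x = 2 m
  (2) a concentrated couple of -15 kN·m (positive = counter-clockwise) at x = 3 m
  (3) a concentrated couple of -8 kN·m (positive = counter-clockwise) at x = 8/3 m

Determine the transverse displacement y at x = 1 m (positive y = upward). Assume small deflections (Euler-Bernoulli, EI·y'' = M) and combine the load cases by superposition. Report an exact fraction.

y(1) = 89/180000 m

Load 1 — point force P=9 kN at a=2 m (b=L-a=2):
  y_1 = -Pbx(L²-b²-x²)/(6LEI)  [x≤a] = -9·2·1·(4²-2²-1²)/(6·4·5000) = -33/20000 m
Load 2 — applied couple M₀=-15 kN·m at a=3 m (b=L-a=1):
  y_2 = (M₀x³/(6L)+C₁x)/EI  [x≤a] with C₁=M₀(3b²-L²)/(6L)=65/8 = ((-15)·1³/(6·4)+(65/8)·1)/5000 = 3/2000 m
Load 3 — applied couple M₀=-8 kN·m at a=8/3 m (b=L-a=4/3):
  y_3 = (M₀x³/(6L)+C₁x)/EI  [x≤a] with C₁=M₀(3b²-L²)/(6L)=32/9 = ((-8)·1³/(6·4)+(32/9)·1)/5000 = 29/45000 m
Superposition: y = Σ y_i = 89/180000 m ≈ 0.000494 m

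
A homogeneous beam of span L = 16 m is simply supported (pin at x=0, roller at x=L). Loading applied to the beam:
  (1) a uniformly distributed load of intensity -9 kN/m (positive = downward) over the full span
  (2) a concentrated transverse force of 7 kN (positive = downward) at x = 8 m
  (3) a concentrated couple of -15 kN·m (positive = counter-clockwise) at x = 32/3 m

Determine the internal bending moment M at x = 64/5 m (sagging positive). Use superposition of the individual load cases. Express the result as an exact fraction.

M(64/5) = -4253/25 kN·m

Load 1 — uniform load w=-9 kN/m over full span:
  M_1 = wx(L-x)/2 = (-9)·(64/5)·(16-(64/5))/2 = -4608/25 kN·m
Load 2 — point force P=7 kN at a=8 m (b=L-a=8):
  M_2 = Pa(L-x)/L  [x>a] = 7·8·(16-(64/5))/16 = 56/5 kN·m
Load 3 — applied couple M₀=-15 kN·m at a=32/3 m (b=L-a=16/3):
  M_3 = M₀x/L - M₀  [x>a] = (-15)·(64/5)/16 - (-15) = 3 kN·m
Superposition: M = Σ M_i = -4253/25 kN·m ≈ -170.120000 kN·m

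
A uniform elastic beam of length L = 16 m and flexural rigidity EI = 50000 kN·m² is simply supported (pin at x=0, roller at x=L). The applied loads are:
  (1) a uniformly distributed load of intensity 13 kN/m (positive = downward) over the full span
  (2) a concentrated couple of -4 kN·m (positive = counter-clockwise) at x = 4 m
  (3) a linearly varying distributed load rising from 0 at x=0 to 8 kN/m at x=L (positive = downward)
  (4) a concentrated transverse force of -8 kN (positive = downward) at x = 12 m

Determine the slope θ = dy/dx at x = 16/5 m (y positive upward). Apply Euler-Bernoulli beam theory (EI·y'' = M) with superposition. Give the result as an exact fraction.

Load 1 — uniform load w=13 kN/m over full span:
  θ_1 = -w(L³-6Lx²+4x³)/(24EI) = -13·(16³-6·16·(16/5)²+4·(16/5)³)/(24·50000) = -13728/390625 rad
Load 2 — applied couple M₀=-4 kN·m at a=4 m (b=L-a=12):
  θ_2 = (M₀x²/(2L)+C₁)/EI  [x≤a] with C₁=M₀(3b²-L²)/(6L)=-22/3 = ((-4)·(16/5)²/(2·16)+(-22/3))/50000 = -323/1875000 rad
Load 3 — triangular load w₀=8 kN/m (0→w₀ over full span):
  θ_3 = -w₀(7L⁴-30L²x²+15x⁴)/(360LEI) = -8·(7·16⁴-30·16²·(16/5)²+15·(16/5)⁴)/(360·16·50000) = -186368/17578125 rad
Load 4 — point force P=-8 kN at a=12 m (b=L-a=4):
  θ_4 = -Pb(L²-b²-3x²)/(6LEI)  [x≤a] = -(-8)·4·(16²-4²-3·(16/5)²)/(6·16·50000) = 109/78125 rad
Superposition: θ = Σ θ_i = -6261049/140625000 rad ≈ -0.044523 rad

θ(16/5) = -6261049/140625000 rad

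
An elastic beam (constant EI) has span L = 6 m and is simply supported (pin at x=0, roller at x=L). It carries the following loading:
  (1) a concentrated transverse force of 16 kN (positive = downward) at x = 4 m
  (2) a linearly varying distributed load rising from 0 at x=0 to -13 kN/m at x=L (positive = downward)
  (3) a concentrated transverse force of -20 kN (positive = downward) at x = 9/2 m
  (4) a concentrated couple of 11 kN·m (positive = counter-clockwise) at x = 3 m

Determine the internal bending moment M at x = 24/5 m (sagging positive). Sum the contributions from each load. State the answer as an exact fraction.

Load 1 — point force P=16 kN at a=4 m (b=L-a=2):
  M_1 = Pa(L-x)/L  [x>a] = 16·4·(6-(24/5))/6 = 64/5 kN·m
Load 2 — triangular load w₀=-13 kN/m (0→w₀ over full span):
  M_2 = w₀Lx/6 - w₀x³/(6L) = (-13)·6·(24/5)/6 - (-13)·(24/5)³/(6·6) = -2808/125 kN·m
Load 3 — point force P=-20 kN at a=9/2 m (b=L-a=3/2):
  M_3 = Pa(L-x)/L  [x>a] = (-20)·(9/2)·(6-(24/5))/6 = -18 kN·m
Load 4 — applied couple M₀=11 kN·m at a=3 m (b=L-a=3):
  M_4 = M₀x/L - M₀  [x>a] = 11·(24/5)/6 - 11 = -11/5 kN·m
Superposition: M = Σ M_i = -3733/125 kN·m ≈ -29.864000 kN·m

M(24/5) = -3733/125 kN·m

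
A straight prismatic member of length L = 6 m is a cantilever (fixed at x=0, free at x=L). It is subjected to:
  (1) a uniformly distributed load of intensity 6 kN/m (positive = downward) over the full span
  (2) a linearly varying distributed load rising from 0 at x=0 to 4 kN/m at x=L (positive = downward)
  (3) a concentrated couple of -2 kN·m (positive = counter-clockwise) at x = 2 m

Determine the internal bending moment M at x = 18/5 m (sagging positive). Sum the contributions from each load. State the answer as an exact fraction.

M(18/5) = -3408/125 kN·m

Load 1 — uniform load w=6 kN/m over full span:
  M_1 = -w(L-x)²/2 = -6·(6-(18/5))²/2 = -432/25 kN·m
Load 2 — triangular load w₀=4 kN/m (0→w₀ over full span):
  M_2 = w₀Lx/2 - w₀L²/3 - w₀x³/(6L) = 4·6·(18/5)/2 - 4·6²/3 - 4·(18/5)³/(6·6) = -1248/125 kN·m
Load 3 — applied couple M₀=-2 kN·m at a=2 m (b=L-a=4):
  M_3 = 0  [x>a] = 0 kN·m
Superposition: M = Σ M_i = -3408/125 kN·m ≈ -27.264000 kN·m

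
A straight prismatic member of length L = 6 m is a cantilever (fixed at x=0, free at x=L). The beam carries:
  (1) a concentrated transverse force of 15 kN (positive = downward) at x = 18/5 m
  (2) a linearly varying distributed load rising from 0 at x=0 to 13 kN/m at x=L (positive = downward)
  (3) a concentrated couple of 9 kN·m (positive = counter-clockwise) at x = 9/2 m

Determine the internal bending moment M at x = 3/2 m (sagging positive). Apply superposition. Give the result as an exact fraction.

Load 1 — point force P=15 kN at a=18/5 m (b=L-a=12/5):
  M_1 = -P(a-x)  [x≤a] = -15·((18/5)-(3/2)) = -63/2 kN·m
Load 2 — triangular load w₀=13 kN/m (0→w₀ over full span):
  M_2 = w₀Lx/2 - w₀L²/3 - w₀x³/(6L) = 13·6·(3/2)/2 - 13·6²/3 - 13·(3/2)³/(6·6) = -3159/32 kN·m
Load 3 — applied couple M₀=9 kN·m at a=9/2 m (b=L-a=3/2):
  M_3 = M₀  [x≤a] = 9 = 9 kN·m
Superposition: M = Σ M_i = -3879/32 kN·m ≈ -121.218750 kN·m

M(3/2) = -3879/32 kN·m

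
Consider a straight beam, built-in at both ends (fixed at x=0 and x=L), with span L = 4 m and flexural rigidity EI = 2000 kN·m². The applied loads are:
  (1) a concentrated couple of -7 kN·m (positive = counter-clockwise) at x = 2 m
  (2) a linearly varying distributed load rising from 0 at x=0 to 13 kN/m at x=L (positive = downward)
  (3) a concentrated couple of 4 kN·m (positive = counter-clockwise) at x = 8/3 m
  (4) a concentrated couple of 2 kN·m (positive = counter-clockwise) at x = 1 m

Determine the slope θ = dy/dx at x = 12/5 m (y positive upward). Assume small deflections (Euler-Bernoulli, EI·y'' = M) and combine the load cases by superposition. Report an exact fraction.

θ(12/5) = 707/1250000 rad

Load 1 — applied couple M₀=-7 kN·m at a=2 m (b=L-a=2):
  θ_1 = (R_Ax²/2 - M_Ax - M₀(x-a))/EI  [x>a] with R_A=-21/8, M_A=-7/4 = ((-21/8)·(12/5)²/2 - (-7/4)·(12/5) - (-7)·((12/5)-2))/2000 = -7/25000 rad
Load 2 — triangular load w₀=13 kN/m (0→w₀ over full span):
  θ_2 = -w₀(2x(L-x)(L-2x)(x+2L)+x²(L-x)²)/(120LEI) = -13·(2·(12/5)·(4-(12/5))·(4-2·(12/5))·((12/5)+2·4)+(12/5)²·(4-(12/5))²)/(120·4·2000) = 52/78125 rad
Load 3 — applied couple M₀=4 kN·m at a=8/3 m (b=L-a=4/3):
  θ_3 = (R_Ax²/2 - M_Ax)/EI  [x≤a] with R_A=4/3, M_A=4/3 = ((4/3)·(12/5)²/2 - (4/3)·(12/5))/2000 = 1/3125 rad
Load 4 — applied couple M₀=2 kN·m at a=1 m (b=L-a=3):
  θ_4 = (R_Ax²/2 - M_Ax - M₀(x-a))/EI  [x>a] with R_A=9/16, M_A=-3/8 = ((9/16)·(12/5)²/2 - (-3/8)·(12/5) - 2·((12/5)-1))/2000 = -7/50000 rad
Superposition: θ = Σ θ_i = 707/1250000 rad ≈ 0.000566 rad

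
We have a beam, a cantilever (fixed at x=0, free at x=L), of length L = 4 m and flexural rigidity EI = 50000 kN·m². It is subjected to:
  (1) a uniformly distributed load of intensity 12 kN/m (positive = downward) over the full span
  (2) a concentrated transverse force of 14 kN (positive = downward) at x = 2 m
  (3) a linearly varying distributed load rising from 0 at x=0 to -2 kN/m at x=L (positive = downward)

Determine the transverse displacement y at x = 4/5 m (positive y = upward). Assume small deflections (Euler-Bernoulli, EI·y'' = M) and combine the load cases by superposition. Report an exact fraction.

y(4/5) = -30782/48828125 m

Load 1 — uniform load w=12 kN/m over full span:
  y_1 = -wx²(x²-4Lx+6L²)/(24EI) = -12·(4/5)²·((4/5)²-4·4·(4/5)+6·4²)/(24·50000) = -1048/1953125 m
Load 2 — point force P=14 kN at a=2 m (b=L-a=2):
  y_2 = -Px²(3a-x)/(6EI)  [x≤a] = -14·(4/5)²·(3·2-(4/5))/(6·50000) = -182/1171875 m
Load 3 — triangular load w₀=-2 kN/m (0→w₀ over full span):
  y_3 = (w₀Lx³/12-w₀L²x²/6-w₀x⁵/(120L))/EI = ((-2)·4·(4/5)³/12-(-2)·4²·(4/5)²/6-(-2)·(4/5)⁵/(120·4))/50000 = 9004/146484375 m
Superposition: y = Σ y_i = -30782/48828125 m ≈ -0.000630 m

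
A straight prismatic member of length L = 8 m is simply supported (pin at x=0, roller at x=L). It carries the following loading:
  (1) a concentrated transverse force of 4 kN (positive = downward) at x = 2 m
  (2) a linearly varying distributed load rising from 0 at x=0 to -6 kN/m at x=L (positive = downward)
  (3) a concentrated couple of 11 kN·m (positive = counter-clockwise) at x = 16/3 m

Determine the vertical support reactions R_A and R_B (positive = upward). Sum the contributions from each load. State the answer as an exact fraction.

Load 1 — point force P=4 kN at a=2 m (b=L-a=6):
  R_A = Pb/L = 4·6/8 = 3 kN
  R_B = Pa/L = 4·2/8 = 1 kN
Load 2 — triangular load w₀=-6 kN/m (0→w₀ over full span):
  R_A = w₀L/6 = (-6)·8/6 = -8 kN
  R_B = w₀L/3 = (-6)·8/3 = -16 kN
Load 3 — applied couple M₀=11 kN·m at a=16/3 m (b=L-a=8/3):
  R_A = M₀/L = 11/8 kN
  R_B = -M₀/L = -11/8 kN
Superposition: R_A = -29/8 kN, R_B = -131/8 kN

R_A = -29/8 kN, R_B = -131/8 kN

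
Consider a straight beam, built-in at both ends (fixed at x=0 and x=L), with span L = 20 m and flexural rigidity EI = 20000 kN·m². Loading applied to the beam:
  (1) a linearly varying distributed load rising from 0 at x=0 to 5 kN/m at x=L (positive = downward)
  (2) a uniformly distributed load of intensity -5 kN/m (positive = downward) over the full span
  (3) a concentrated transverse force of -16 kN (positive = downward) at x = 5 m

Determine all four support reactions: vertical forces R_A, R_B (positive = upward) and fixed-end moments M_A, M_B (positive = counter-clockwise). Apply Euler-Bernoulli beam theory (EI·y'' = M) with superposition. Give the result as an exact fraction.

R_A = -97/2 kN, M_A = -145 kN·m, R_B = -35/2 kN, M_B = 245/3 kN·m

Load 1 — triangular load w₀=5 kN/m (0→w₀ over full span):
  R_A = 3w₀L/20 = 3·5·20/20 = 15 kN
  M_A = w₀L²/30 = 5·20²/30 = 200/3 kN·m
  R_B = 7w₀L/20 = 7·5·20/20 = 35 kN
  M_B = -w₀L²/20 = -5·20²/20 = -100 kN·m
Load 2 — uniform load w=-5 kN/m over full span:
  R_A = wL/2 = (-5)·20/2 = -50 kN
  M_A = wL²/12 = (-5)·20²/12 = -500/3 kN·m
  R_B = wL/2 = (-5)·20/2 = -50 kN
  M_B = -wL²/12 = -(-5)·20²/12 = 500/3 kN·m
Load 3 — point force P=-16 kN at a=5 m (b=L-a=15):
  R_A = Pb²(3a+b)/L³ = (-16)·15²·(3·5+15)/20³ = -27/2 kN
  M_A = Pab²/L² = (-16)·5·15²/20² = -45 kN·m
  R_B = Pa²(a+3b)/L³ = (-16)·5²·(5+3·15)/20³ = -5/2 kN
  M_B = -Pa²b/L² = -(-16)·5²·15/20² = 15 kN·m
Superposition: R_A = -97/2 kN, M_A = -145 kN·m, R_B = -35/2 kN, M_B = 245/3 kN·m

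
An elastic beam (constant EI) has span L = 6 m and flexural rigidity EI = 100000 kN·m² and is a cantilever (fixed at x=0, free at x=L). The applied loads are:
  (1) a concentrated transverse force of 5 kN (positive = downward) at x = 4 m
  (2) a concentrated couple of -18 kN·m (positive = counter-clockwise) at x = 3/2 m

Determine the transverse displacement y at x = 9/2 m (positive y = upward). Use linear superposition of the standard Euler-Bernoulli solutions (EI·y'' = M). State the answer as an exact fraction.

Load 1 — point force P=5 kN at a=4 m (b=L-a=2):
  y_1 = -Pa²(3x-a)/(6EI)  [x>a] = -5·4²·(3·(9/2)-4)/(6·100000) = -19/15000 m
Load 2 — applied couple M₀=-18 kN·m at a=3/2 m (b=L-a=9/2):
  y_2 = M₀a(2x-a)/(2EI)  [x>a] = (-18)·(3/2)·(2·(9/2)-(3/2))/(2·100000) = -81/80000 m
Superposition: y = Σ y_i = -547/240000 m ≈ -0.002279 m

y(9/2) = -547/240000 m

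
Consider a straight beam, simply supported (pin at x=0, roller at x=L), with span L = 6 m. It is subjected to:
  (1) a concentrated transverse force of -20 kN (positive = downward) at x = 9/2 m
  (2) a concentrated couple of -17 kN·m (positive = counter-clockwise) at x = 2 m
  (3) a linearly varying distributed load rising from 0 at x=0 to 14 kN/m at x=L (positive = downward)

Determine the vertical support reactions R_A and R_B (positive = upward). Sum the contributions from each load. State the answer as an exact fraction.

Load 1 — point force P=-20 kN at a=9/2 m (b=L-a=3/2):
  R_A = Pb/L = (-20)·(3/2)/6 = -5 kN
  R_B = Pa/L = (-20)·(9/2)/6 = -15 kN
Load 2 — applied couple M₀=-17 kN·m at a=2 m (b=L-a=4):
  R_A = M₀/L = (-17)/6 = -17/6 kN
  R_B = -M₀/L = -(-17)/6 = 17/6 kN
Load 3 — triangular load w₀=14 kN/m (0→w₀ over full span):
  R_A = w₀L/6 = 14·6/6 = 14 kN
  R_B = w₀L/3 = 14·6/3 = 28 kN
Superposition: R_A = 37/6 kN, R_B = 95/6 kN

R_A = 37/6 kN, R_B = 95/6 kN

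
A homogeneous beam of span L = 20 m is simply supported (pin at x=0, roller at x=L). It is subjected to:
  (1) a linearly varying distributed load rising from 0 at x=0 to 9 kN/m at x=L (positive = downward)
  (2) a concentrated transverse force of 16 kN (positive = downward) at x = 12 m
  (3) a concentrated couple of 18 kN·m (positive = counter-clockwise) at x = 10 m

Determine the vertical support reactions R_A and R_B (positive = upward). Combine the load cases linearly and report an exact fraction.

R_A = 373/10 kN, R_B = 687/10 kN

Load 1 — triangular load w₀=9 kN/m (0→w₀ over full span):
  R_A = w₀L/6 = 9·20/6 = 30 kN
  R_B = w₀L/3 = 9·20/3 = 60 kN
Load 2 — point force P=16 kN at a=12 m (b=L-a=8):
  R_A = Pb/L = 16·8/20 = 32/5 kN
  R_B = Pa/L = 16·12/20 = 48/5 kN
Load 3 — applied couple M₀=18 kN·m at a=10 m (b=L-a=10):
  R_A = M₀/L = 18/20 = 9/10 kN
  R_B = -M₀/L = -18/20 = -9/10 kN
Superposition: R_A = 373/10 kN, R_B = 687/10 kN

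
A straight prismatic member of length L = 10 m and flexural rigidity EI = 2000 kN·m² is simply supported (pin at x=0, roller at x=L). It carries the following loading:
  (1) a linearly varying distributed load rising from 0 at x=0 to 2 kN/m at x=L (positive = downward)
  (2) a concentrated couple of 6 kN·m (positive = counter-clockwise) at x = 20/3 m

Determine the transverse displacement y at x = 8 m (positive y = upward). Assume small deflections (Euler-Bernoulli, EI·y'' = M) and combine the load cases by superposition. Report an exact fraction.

Load 1 — triangular load w₀=2 kN/m (0→w₀ over full span):
  y_1 = -w₀x(7L⁴-10L²x²+3x⁴)/(360LEI) = -2·8·(7·10⁴-10·10²·8²+3·8⁴)/(360·10·2000) = -127/3125 m
Load 2 — applied couple M₀=6 kN·m at a=20/3 m (b=L-a=10/3):
  y_2 = (M₀x³/(6L)-M₀(x-a)²/2+C₁x)/EI  [x>a] with C₁=M₀(3b²-L²)/(6L)=-20/3 = (6·8³/(6·10)-6·(8-(20/3))²/2+(-20/3)·8)/2000 = -7/1875 m
Superposition: y = Σ y_i = -416/9375 m ≈ -0.044373 m

y(8) = -416/9375 m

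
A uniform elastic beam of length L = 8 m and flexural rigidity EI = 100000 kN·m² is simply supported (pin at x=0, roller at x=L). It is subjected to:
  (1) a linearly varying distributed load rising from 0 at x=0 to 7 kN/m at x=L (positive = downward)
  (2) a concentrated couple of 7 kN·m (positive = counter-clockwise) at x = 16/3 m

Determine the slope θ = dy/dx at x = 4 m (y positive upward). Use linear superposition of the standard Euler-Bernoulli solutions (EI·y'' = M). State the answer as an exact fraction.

Load 1 — triangular load w₀=7 kN/m (0→w₀ over full span):
  θ_1 = -w₀(7L⁴-30L²x²+15x⁴)/(360LEI) = -7·(7·8⁴-30·8²·4²+15·4⁴)/(360·8·100000) = -49/1125000 rad
Load 2 — applied couple M₀=7 kN·m at a=16/3 m (b=L-a=8/3):
  θ_2 = (M₀x²/(2L)+C₁)/EI  [x≤a] with C₁=M₀(3b²-L²)/(6L)=-56/9 = (7·4²/(2·8)+(-56/9))/100000 = 7/900000 rad
Superposition: θ = Σ θ_i = -161/4500000 rad ≈ -0.000036 rad

θ(4) = -161/4500000 rad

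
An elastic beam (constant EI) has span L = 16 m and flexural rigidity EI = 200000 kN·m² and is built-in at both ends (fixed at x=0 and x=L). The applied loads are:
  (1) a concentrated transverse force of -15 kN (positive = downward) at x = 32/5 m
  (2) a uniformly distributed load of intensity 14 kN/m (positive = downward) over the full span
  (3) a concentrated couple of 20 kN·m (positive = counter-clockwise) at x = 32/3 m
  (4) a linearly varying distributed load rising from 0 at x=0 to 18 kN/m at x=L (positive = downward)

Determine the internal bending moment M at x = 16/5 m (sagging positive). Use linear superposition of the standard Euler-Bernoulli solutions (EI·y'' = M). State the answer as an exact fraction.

M(16/5) = -3916/125 kN·m

Load 1 — point force P=-15 kN at a=32/5 m (b=L-a=48/5):
  M_1 = Pb²(3a+b)x/L³ - Pab²/L²  [x≤a] = (-15)·(48/5)²·(3·(32/5)+(48/5))·(16/5)/16³ - (-15)·(32/5)·(48/5)²/16² = 432/125 kN·m
Load 2 — uniform load w=14 kN/m over full span:
  M_2 = wLx/2 - wL²/12 - wx²/2 = 14·16·(16/5)/2 - 14·16²/12 - 14·(16/5)²/2 = -896/75 kN·m
Load 3 — applied couple M₀=20 kN·m at a=32/3 m (b=L-a=16/3):
  M_3 = R_Ax - M_A  [x≤a] with R_A=5/3, M_A=20/3 = (5/3)·(16/5) - (20/3) = -4/3 kN·m
Load 4 — triangular load w₀=18 kN/m (0→w₀ over full span):
  M_4 = 3w₀Lx/20 - w₀L²/30 - w₀x³/(6L) = 3·18·16·(16/5)/20 - 18·16²/30 - 18·(16/5)³/(6·16) = -2688/125 kN·m
Superposition: M = Σ M_i = -3916/125 kN·m ≈ -31.328000 kN·m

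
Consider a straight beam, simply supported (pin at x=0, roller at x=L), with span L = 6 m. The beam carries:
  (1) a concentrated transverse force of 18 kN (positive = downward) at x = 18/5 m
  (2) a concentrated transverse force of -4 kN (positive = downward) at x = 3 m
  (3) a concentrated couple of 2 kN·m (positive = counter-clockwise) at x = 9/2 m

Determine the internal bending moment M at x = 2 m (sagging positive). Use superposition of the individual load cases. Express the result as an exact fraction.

M(2) = 166/15 kN·m

Load 1 — point force P=18 kN at a=18/5 m (b=L-a=12/5):
  M_1 = Pbx/L  [x≤a] = 18·(12/5)·2/6 = 72/5 kN·m
Load 2 — point force P=-4 kN at a=3 m (b=L-a=3):
  M_2 = Pbx/L  [x≤a] = (-4)·3·2/6 = -4 kN·m
Load 3 — applied couple M₀=2 kN·m at a=9/2 m (b=L-a=3/2):
  M_3 = M₀x/L  [x≤a] = 2·2/6 = 2/3 kN·m
Superposition: M = Σ M_i = 166/15 kN·m ≈ 11.066667 kN·m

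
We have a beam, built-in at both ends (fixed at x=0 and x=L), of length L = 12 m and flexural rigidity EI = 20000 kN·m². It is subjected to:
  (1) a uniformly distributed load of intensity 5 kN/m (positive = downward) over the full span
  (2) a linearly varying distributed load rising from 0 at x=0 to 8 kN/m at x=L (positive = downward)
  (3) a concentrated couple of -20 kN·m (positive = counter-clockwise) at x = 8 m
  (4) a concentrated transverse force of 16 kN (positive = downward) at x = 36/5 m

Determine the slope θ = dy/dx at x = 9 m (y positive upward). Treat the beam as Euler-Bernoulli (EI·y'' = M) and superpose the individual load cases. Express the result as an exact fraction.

Load 1 — uniform load w=5 kN/m over full span:
  θ_1 = -wx(L-x)(L-2x)/(12EI) = -5·9·(12-9)·(12-2·9)/(12·20000) = 27/8000 rad
Load 2 — triangular load w₀=8 kN/m (0→w₀ over full span):
  θ_2 = -w₀(2x(L-x)(L-2x)(x+2L)+x²(L-x)²)/(120LEI) = -8·(2·9·(12-9)·(12-2·9)·(9+2·12)+9²·(12-9)²)/(120·12·20000) = 1107/400000 rad
Load 3 — applied couple M₀=-20 kN·m at a=8 m (b=L-a=4):
  θ_3 = (R_Ax²/2 - M_Ax - M₀(x-a))/EI  [x>a] with R_A=-20/9, M_A=-20/3 = ((-20/9)·9²/2 - (-20/3)·9 - (-20)·(9-8))/20000 = -1/2000 rad
Load 4 — point force P=16 kN at a=36/5 m (b=L-a=24/5):
  θ_4 = Pa²(L-x)(2bL-(3b+a)(L-x))/(2L³EI)  [x>a] = 16·(36/5)²·(12-9)·(2·(24/5)·12-(3·(24/5)+(36/5))·(12-9))/(2·12³·20000) = 567/312500 rad
Superposition: θ = Σ θ_i = 74569/10000000 rad ≈ 0.007457 rad

θ(9) = 74569/10000000 rad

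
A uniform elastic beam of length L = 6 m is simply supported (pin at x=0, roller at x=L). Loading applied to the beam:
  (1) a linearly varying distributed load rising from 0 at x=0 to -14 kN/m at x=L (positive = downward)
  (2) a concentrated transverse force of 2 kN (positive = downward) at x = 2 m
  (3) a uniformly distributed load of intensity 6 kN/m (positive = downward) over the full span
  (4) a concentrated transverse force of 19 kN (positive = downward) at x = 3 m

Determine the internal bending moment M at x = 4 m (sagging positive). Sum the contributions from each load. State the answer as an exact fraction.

Load 1 — triangular load w₀=-14 kN/m (0→w₀ over full span):
  M_1 = w₀Lx/6 - w₀x³/(6L) = (-14)·6·4/6 - (-14)·4³/(6·6) = -280/9 kN·m
Load 2 — point force P=2 kN at a=2 m (b=L-a=4):
  M_2 = Pa(L-x)/L  [x>a] = 2·2·(6-4)/6 = 4/3 kN·m
Load 3 — uniform load w=6 kN/m over full span:
  M_3 = wx(L-x)/2 = 6·4·(6-4)/2 = 24 kN·m
Load 4 — point force P=19 kN at a=3 m (b=L-a=3):
  M_4 = Pa(L-x)/L  [x>a] = 19·3·(6-4)/6 = 19 kN·m
Superposition: M = Σ M_i = 119/9 kN·m ≈ 13.222222 kN·m

M(4) = 119/9 kN·m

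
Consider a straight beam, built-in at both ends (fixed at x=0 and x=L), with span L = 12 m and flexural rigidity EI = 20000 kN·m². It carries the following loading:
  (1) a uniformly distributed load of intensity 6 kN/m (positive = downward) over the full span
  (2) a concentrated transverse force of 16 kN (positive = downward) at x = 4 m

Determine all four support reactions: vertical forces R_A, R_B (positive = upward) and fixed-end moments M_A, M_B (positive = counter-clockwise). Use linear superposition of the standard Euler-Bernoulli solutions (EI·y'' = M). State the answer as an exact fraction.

R_A = 1292/27 kN, M_A = 904/9 kN·m, R_B = 1084/27 kN, M_B = -776/9 kN·m

Load 1 — uniform load w=6 kN/m over full span:
  R_A = wL/2 = 6·12/2 = 36 kN
  M_A = wL²/12 = 6·12²/12 = 72 kN·m
  R_B = wL/2 = 6·12/2 = 36 kN
  M_B = -wL²/12 = -6·12²/12 = -72 kN·m
Load 2 — point force P=16 kN at a=4 m (b=L-a=8):
  R_A = Pb²(3a+b)/L³ = 16·8²·(3·4+8)/12³ = 320/27 kN
  M_A = Pab²/L² = 16·4·8²/12² = 256/9 kN·m
  R_B = Pa²(a+3b)/L³ = 16·4²·(4+3·8)/12³ = 112/27 kN
  M_B = -Pa²b/L² = -16·4²·8/12² = -128/9 kN·m
Superposition: R_A = 1292/27 kN, M_A = 904/9 kN·m, R_B = 1084/27 kN, M_B = -776/9 kN·m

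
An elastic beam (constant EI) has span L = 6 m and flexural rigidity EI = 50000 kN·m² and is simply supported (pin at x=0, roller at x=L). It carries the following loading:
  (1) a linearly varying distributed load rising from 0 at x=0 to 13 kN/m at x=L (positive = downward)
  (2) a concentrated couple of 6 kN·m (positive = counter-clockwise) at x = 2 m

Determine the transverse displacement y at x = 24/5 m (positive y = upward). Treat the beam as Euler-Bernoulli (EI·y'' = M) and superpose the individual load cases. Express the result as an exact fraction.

Load 1 — triangular load w₀=13 kN/m (0→w₀ over full span):
  y_1 = -w₀x(7L⁴-10L²x²+3x⁴)/(360LEI) = -13·(24/5)·(7·6⁴-10·6²·(24/5)²+3·(24/5)⁴)/(360·6·50000) = -133731/97656250 m
Load 2 — applied couple M₀=6 kN·m at a=2 m (b=L-a=4):
  y_2 = (M₀x³/(6L)-M₀(x-a)²/2+C₁x)/EI  [x>a] with C₁=M₀(3b²-L²)/(6L)=2 = (6·(24/5)³/(6·6)-6·((24/5)-2)²/2+2·(24/5))/50000 = 141/1562500 m
Superposition: y = Σ y_i = -249837/195312500 m ≈ -0.001279 m

y(24/5) = -249837/195312500 m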